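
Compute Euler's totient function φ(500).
200

500 = 2^2 × 5^3
φ(n) = n × ∏(1 - 1/p) for each prime p dividing n
φ(500) = 500 × (1 - 1/2) × (1 - 1/5) = 200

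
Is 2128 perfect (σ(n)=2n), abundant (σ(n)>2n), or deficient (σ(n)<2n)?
abundant

Proper divisors of 2128: sum = 1 + 2 + 4 + 7 + 8 + 14 + 16 + 19 + ... + 266 + 304 + 532 + 1064 (19 divisors) = 2832
Since 2832 > 2128, 2128 is abundant.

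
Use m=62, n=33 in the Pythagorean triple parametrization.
(2755, 4092, 4933)

Euclid's formula: a = m² - n², b = 2mn, c = m² + n²
m = 62, n = 33
a = 62² - 33² = 3844 - 1089 = 2755
b = 2 × 62 × 33 = 4092
c = 62² + 33² = 3844 + 1089 = 4933
Verification: 2755² + 4092² = 7590025 + 16744464 = 24334489 = 4933² ✓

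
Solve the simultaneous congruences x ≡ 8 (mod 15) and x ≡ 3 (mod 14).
143

Using Chinese Remainder Theorem:
M = 15 × 14 = 210
M1 = 14, M2 = 15
y1 = 14^(-1) mod 15 = 14
y2 = 15^(-1) mod 14 = 1
x = (8×14×14 + 3×15×1) mod 210 = 143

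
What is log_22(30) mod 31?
15

Baby-step giant-step with step n = ⌈√31⌉ = 6.
Baby steps 22^j mod 31 (j:value) for j=0..5: 0:1, 1:22, 2:19, 3:15, 4:20, 5:6.
Giant-step multiplier: 22^(-6) ≡ 22^(30-6) = 22^24 ≡ 4 (mod 31).
Giant steps γ_i = 30·4^i mod 31: γ_0=30, γ_1=27, γ_2=15 (in table at j=3).
x = i·n + j = 2·6 + 3 = 15.
Check: 22^15 ≡ 30 (mod 31).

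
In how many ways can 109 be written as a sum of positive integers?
541946240

p(n) counts ways to write n as a sum of positive integers (order ignored).
Euler's pentagonal recurrence: p(k) = p(k-1) + p(k-2) - p(k-5) - p(k-7) + p(k-12) + p(k-15) - ... (offsets j(3j∓1)/2, signs ++--, p(0)=1, p(<0)=0).
DP table for k = 0..108: p(0)=1, p(1)=1, p(2)=2, p(3)=3, p(4)=5, p(5)=7, p(6)=11, p(7)=15, p(8)=22, p(9)=30, p(10)=42, p(11)=56, p(12)=77, p(13)=101, p(14)=135, p(15)=176, p(16)=231, p(17)=297, p(18)=385, p(19)=490, p(20)=627, p(21)=792, p(22)=1002, p(23)=1255, p(24)=1575, p(25)=1958, p(26)=2436, p(27)=3010, p(28)=3718, p(29)=4565, p(30)=5604, p(31)=6842, p(32)=8349, p(33)=10143, p(34)=12310, p(35)=14883, p(36)=17977, p(37)=21637, p(38)=26015, p(39)=31185, p(40)=37338, p(41)=44583, p(42)=53174, p(43)=63261, p(44)=75175, p(45)=89134, p(46)=105558, p(47)=124754, p(48)=147273, p(49)=173525, p(50)=204226, p(51)=239943, p(52)=281589, p(53)=329931, p(54)=386155, p(55)=451276, p(56)=526823, p(57)=614154, p(58)=715220, p(59)=831820, p(60)=966467, p(61)=1121505, p(62)=1300156, p(63)=1505499, p(64)=1741630, p(65)=2012558, p(66)=2323520, p(67)=2679689, p(68)=3087735, p(69)=3554345, p(70)=4087968, p(71)=4697205, p(72)=5392783, p(73)=6185689, p(74)=7089500, p(75)=8118264, p(76)=9289091, p(77)=10619863, p(78)=12132164, p(79)=13848650, p(80)=15796476, p(81)=18004327, p(82)=20506255, p(83)=23338469, p(84)=26543660, p(85)=30167357, p(86)=34262962, p(87)=38887673, p(88)=44108109, p(89)=49995925, p(90)=56634173, p(91)=64112359, p(92)=72533807, p(93)=82010177, p(94)=92669720, p(95)=104651419, p(96)=118114304, p(97)=133230930, p(98)=150198136, p(99)=169229875, p(100)=190569292, p(101)=214481126, p(102)=241265379, p(103)=271248950, p(104)=304801365, p(105)=342325709, p(106)=384276336, p(107)=431149389, p(108)=483502844.
Final step: p(109) = p(108) + p(107) - p(104) - p(102) + p(97) + p(94) - p(87) - p(83) + p(74) + p(69) - p(58) - p(52) + p(39) + p(32) - p(17) - p(9)
= 483502844 + 431149389 - 304801365 - 241265379 + 133230930 + 92669720 - 38887673 - 23338469 + 7089500 + 3554345 - 715220 - 281589 + 31185 + 8349 - 297 - 30
= 541946240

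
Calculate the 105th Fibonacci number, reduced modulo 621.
241

Matrix identity: Q^n = [[F_(n+1), F_n], [F_n, F_(n-1)]] with Q = [[1,1],[1,0]].
n = 105 = 1101001₂. Square-and-multiply, entries mod 621:
Q^1 = [[1,1],[1,0]]
Q^3 = (Q^1)²·Q = [[3,2],[2,1]]
Q^6 = (Q^3)² = [[13,8],[8,5]]
Q^13 = (Q^6)²·Q = [[377,233],[233,144]]
Q^26 = (Q^13)² = [[182,298],[298,505]]
Q^52 = (Q^26)² = [[212,417],[417,416]]
Q^105 = (Q^52)²·Q = [[55,241],[241,435]]
F_105 mod 621 = Q^105[0][1] = 241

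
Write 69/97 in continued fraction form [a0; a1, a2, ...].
[0; 1, 2, 2, 6, 2]

Euclidean algorithm steps:
69 = 0 × 97 + 69
97 = 1 × 69 + 28
69 = 2 × 28 + 13
28 = 2 × 13 + 2
13 = 6 × 2 + 1
2 = 2 × 1 + 0
Continued fraction: [0; 1, 2, 2, 6, 2]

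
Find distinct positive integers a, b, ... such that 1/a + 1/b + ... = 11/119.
1/11 + 1/655 + 1/857395

Greedy algorithm:
11/119: ceiling(119/11) = 11, use 1/11
2/1309: ceiling(1309/2) = 655, use 1/655
1/857395: ceiling(857395/1) = 857395, use 1/857395
Result: 11/119 = 1/11 + 1/655 + 1/857395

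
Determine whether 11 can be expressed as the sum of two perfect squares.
Not possible

Factorization: 11 = 11
By Fermat: n is sum of two squares iff every prime p ≡ 3 (mod 4) appears to even power.
Prime(s) ≡ 3 (mod 4) with odd exponent: [(11, 1)]
Therefore 11 cannot be expressed as a² + b².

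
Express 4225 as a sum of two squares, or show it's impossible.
0² + 65² (a=0, b=65)

Factorization: 4225 = 5^2 × 13^2
By Fermat: n is sum of two squares iff every prime p ≡ 3 (mod 4) appears to even power.
All primes ≡ 3 (mod 4) appear to even power.
Search a = 0, 1, 2, … for 4225 - a² a perfect square: first hit at a = 0: 4225 - 0 = 4225 = 65².
4225 = 0² + 65² = 0 + 4225 ✓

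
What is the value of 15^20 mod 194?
121

Repeated squaring. Binary of 20 = 10100.
15^1 ≡ 15 (mod 194); 15^2 ≡ 31 (mod 194); 15^4 ≡ 185 (mod 194); 15^8 ≡ 81 (mod 194); 15^16 ≡ 159 (mod 194)
15^20 = 15^4 × 15^16 ≡ 121 (mod 194)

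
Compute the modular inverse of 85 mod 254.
3

gcd(85, 254) = 1, so the inverse exists.
Extended Euclidean algorithm on (254, 85):
254 = 2 × 85 + 84  ⟹  84 = (1)·254 + (-2)·85
85 = 1 × 84 + 1  ⟹  1 = (-1)·254 + (3)·85
So (3)·85 ≡ 1 (mod 254), i.e. 85^(-1) ≡ 3 (mod 254).
Check: 85 × 3 = 255 ≡ 1 (mod 254)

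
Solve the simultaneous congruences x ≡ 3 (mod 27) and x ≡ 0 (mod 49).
1029

Using Chinese Remainder Theorem:
M = 27 × 49 = 1323
M1 = 49, M2 = 27
y1 = 49^(-1) mod 27 = 16
y2 = 27^(-1) mod 49 = 20
x = (3×49×16 + 0×27×20) mod 1323 = 1029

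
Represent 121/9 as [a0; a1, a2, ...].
[13; 2, 4]

Euclidean algorithm steps:
121 = 13 × 9 + 4
9 = 2 × 4 + 1
4 = 4 × 1 + 0
Continued fraction: [13; 2, 4]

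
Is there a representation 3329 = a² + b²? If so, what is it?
25² + 52² (a=25, b=52)

Factorization: 3329 = 3329
By Fermat: n is sum of two squares iff every prime p ≡ 3 (mod 4) appears to even power.
All primes ≡ 3 (mod 4) appear to even power.
Search a = 0, 1, 2, … for 3329 - a² a perfect square: first hit at a = 25: 3329 - 625 = 2704 = 52².
3329 = 25² + 52² = 625 + 2704 ✓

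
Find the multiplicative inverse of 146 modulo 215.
81

gcd(146, 215) = 1, so the inverse exists.
Extended Euclidean algorithm on (215, 146):
215 = 1 × 146 + 69  ⟹  69 = (1)·215 + (-1)·146
146 = 2 × 69 + 8  ⟹  8 = (-2)·215 + (3)·146
69 = 8 × 8 + 5  ⟹  5 = (17)·215 + (-25)·146
8 = 1 × 5 + 3  ⟹  3 = (-19)·215 + (28)·146
5 = 1 × 3 + 2  ⟹  2 = (36)·215 + (-53)·146
3 = 1 × 2 + 1  ⟹  1 = (-55)·215 + (81)·146
So (81)·146 ≡ 1 (mod 215), i.e. 146^(-1) ≡ 81 (mod 215).
Check: 146 × 81 = 11826 ≡ 1 (mod 215)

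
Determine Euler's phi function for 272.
128

272 = 2^4 × 17
φ(n) = n × ∏(1 - 1/p) for each prime p dividing n
φ(272) = 272 × (1 - 1/2) × (1 - 1/17) = 128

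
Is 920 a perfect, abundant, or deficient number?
abundant

Proper divisors of 920: sum = 1 + 2 + 4 + 5 + 8 + 10 + 20 + 23 + 40 + 46 + 92 + 115 + 184 + 230 + 460 = 1240
Since 1240 > 920, 920 is abundant.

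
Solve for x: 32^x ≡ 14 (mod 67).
18

Baby-step giant-step with step n = ⌈√67⌉ = 9.
Baby steps 32^j mod 67 (j:value) for j=0..8: 0:1, 1:32, 2:19, 3:5, 4:26, 5:28, 6:25, 7:63, 8:6.
Giant-step multiplier: 32^(-9) ≡ 32^(66-9) = 32^57 ≡ 52 (mod 67).
Giant steps γ_i = 14·52^i mod 67: γ_0=14, γ_1=58, γ_2=1 (in table at j=0).
x = i·n + j = 2·9 + 0 = 18.
Check: 32^18 ≡ 14 (mod 67).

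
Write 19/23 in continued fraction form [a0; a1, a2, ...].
[0; 1, 4, 1, 3]

Euclidean algorithm steps:
19 = 0 × 23 + 19
23 = 1 × 19 + 4
19 = 4 × 4 + 3
4 = 1 × 3 + 1
3 = 3 × 1 + 0
Continued fraction: [0; 1, 4, 1, 3]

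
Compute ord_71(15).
35

71 is prime, so ord(15) divides φ(71) = 70.
Divisors of 70: 1, 2, 5, 7, 10, 14, 35, 70.
Repeated squaring: 15^1 ≡ 15, 15^2 ≡ 12, 15^4 ≡ 2, 15^8 ≡ 4, 15^16 ≡ 16, 15^32 ≡ 43, 15^64 ≡ 3 (mod 71).
Test 15^d mod 71 for each divisor d in increasing order:
15^1 ≡ 15
15^2 ≡ 12
15^5 = 15^4·15^1 ≡ 30
15^7 = 15^4·15^2·15^1 ≡ 5
15^10 = 15^8·15^2 ≡ 48
15^14 = 15^8·15^4·15^2 ≡ 25
15^35 = 15^32·15^2·15^1 ≡ 1  ← first divisor giving 1
The order is 35.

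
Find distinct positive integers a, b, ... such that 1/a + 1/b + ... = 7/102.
1/15 + 1/510

Greedy algorithm:
7/102: ceiling(102/7) = 15, use 1/15
1/510: ceiling(510/1) = 510, use 1/510
Result: 7/102 = 1/15 + 1/510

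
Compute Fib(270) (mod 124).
0

Matrix identity: Q^n = [[F_(n+1), F_n], [F_n, F_(n-1)]] with Q = [[1,1],[1,0]].
n = 270 = 100001110₂. Square-and-multiply, entries mod 124:
Q^1 = [[1,1],[1,0]]
Q^2 = (Q^1)² = [[2,1],[1,1]]
Q^4 = (Q^2)² = [[5,3],[3,2]]
Q^8 = (Q^4)² = [[34,21],[21,13]]
Q^16 = (Q^8)² = [[109,119],[119,114]]
Q^33 = (Q^16)²·Q = [[3,2],[2,1]]
Q^67 = (Q^33)²·Q = [[21,13],[13,8]]
Q^135 = (Q^67)²·Q = [[119,114],[114,5]]
Q^270 = (Q^135)² = [[1,0],[0,1]]
F_270 mod 124 = Q^270[0][1] = 0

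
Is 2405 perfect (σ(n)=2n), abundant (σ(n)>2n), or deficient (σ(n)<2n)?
deficient

Proper divisors of 2405: sum = 1 + 5 + 13 + 37 + 65 + 185 + 481 = 787
Since 787 < 2405, 2405 is deficient.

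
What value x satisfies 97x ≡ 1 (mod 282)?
157

gcd(97, 282) = 1, so the inverse exists.
Extended Euclidean algorithm on (282, 97):
282 = 2 × 97 + 88  ⟹  88 = (1)·282 + (-2)·97
97 = 1 × 88 + 9  ⟹  9 = (-1)·282 + (3)·97
88 = 9 × 9 + 7  ⟹  7 = (10)·282 + (-29)·97
9 = 1 × 7 + 2  ⟹  2 = (-11)·282 + (32)·97
7 = 3 × 2 + 1  ⟹  1 = (43)·282 + (-125)·97
So (-125)·97 ≡ 1 (mod 282), i.e. 97^(-1) ≡ -125 ≡ 157 (mod 282).
Check: 97 × 157 = 15229 ≡ 1 (mod 282)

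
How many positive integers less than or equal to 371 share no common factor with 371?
312

371 = 7 × 53
φ(n) = n × ∏(1 - 1/p) for each prime p dividing n
φ(371) = 371 × (1 - 1/7) × (1 - 1/53) = 312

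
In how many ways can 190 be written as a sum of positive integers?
1667727404093

p(n) counts ways to write n as a sum of positive integers (order ignored).
Euler's pentagonal recurrence: p(k) = p(k-1) + p(k-2) - p(k-5) - p(k-7) + p(k-12) + p(k-15) - ... (offsets j(3j∓1)/2, signs ++--, p(0)=1, p(<0)=0).
DP table for k = 0..189: p(0)=1, p(1)=1, p(2)=2, p(3)=3, p(4)=5, p(5)=7, p(6)=11, p(7)=15, p(8)=22, p(9)=30, p(10)=42, p(11)=56, p(12)=77, p(13)=101, p(14)=135, p(15)=176, p(16)=231, p(17)=297, p(18)=385, p(19)=490, p(20)=627, p(21)=792, p(22)=1002, p(23)=1255, p(24)=1575, p(25)=1958, p(26)=2436, p(27)=3010, p(28)=3718, p(29)=4565, p(30)=5604, p(31)=6842, p(32)=8349, p(33)=10143, p(34)=12310, p(35)=14883, p(36)=17977, p(37)=21637, p(38)=26015, p(39)=31185, p(40)=37338, p(41)=44583, p(42)=53174, p(43)=63261, p(44)=75175, p(45)=89134, p(46)=105558, p(47)=124754, p(48)=147273, p(49)=173525, p(50)=204226, p(51)=239943, p(52)=281589, p(53)=329931, p(54)=386155, p(55)=451276, p(56)=526823, p(57)=614154, p(58)=715220, p(59)=831820, p(60)=966467, p(61)=1121505, p(62)=1300156, p(63)=1505499, p(64)=1741630, p(65)=2012558, p(66)=2323520, p(67)=2679689, p(68)=3087735, p(69)=3554345, p(70)=4087968, p(71)=4697205, p(72)=5392783, p(73)=6185689, p(74)=7089500, p(75)=8118264, p(76)=9289091, p(77)=10619863, p(78)=12132164, p(79)=13848650, p(80)=15796476, p(81)=18004327, p(82)=20506255, p(83)=23338469, p(84)=26543660, p(85)=30167357, p(86)=34262962, p(87)=38887673, p(88)=44108109, p(89)=49995925, p(90)=56634173, p(91)=64112359, p(92)=72533807, p(93)=82010177, p(94)=92669720, p(95)=104651419, p(96)=118114304, p(97)=133230930, p(98)=150198136, p(99)=169229875, p(100)=190569292, p(101)=214481126, p(102)=241265379, p(103)=271248950, p(104)=304801365, p(105)=342325709, p(106)=384276336, p(107)=431149389, p(108)=483502844, p(109)=541946240, p(110)=607163746, p(111)=679903203, p(112)=761002156, p(113)=851376628, p(114)=952050665, p(115)=1064144451, p(116)=1188908248, p(117)=1327710076, p(118)=1482074143, p(119)=1653668665, p(120)=1844349560, p(121)=2056148051, p(122)=2291320912, p(123)=2552338241, p(124)=2841940500, p(125)=3163127352, p(126)=3519222692, p(127)=3913864295, p(128)=4351078600, p(129)=4835271870, p(130)=5371315400, p(131)=5964539504, p(132)=6620830889, p(133)=7346629512, p(134)=8149040695, p(135)=9035836076, p(136)=10015581680, p(137)=11097645016, p(138)=12292341831, p(139)=13610949895, p(140)=15065878135, p(141)=16670689208, p(142)=18440293320, p(143)=20390982757, p(144)=22540654445, p(145)=24908858009, p(146)=27517052599, p(147)=30388671978, p(148)=33549419497, p(149)=37027355200, p(150)=40853235313, p(151)=45060624582, p(152)=49686288421, p(153)=54770336324, p(154)=60356673280, p(155)=66493182097, p(156)=73232243759, p(157)=80630964769, p(158)=88751778802, p(159)=97662728555, p(160)=107438159466, p(161)=118159068427, p(162)=129913904637, p(163)=142798995930, p(164)=156919475295, p(165)=172389800255, p(166)=189334822579, p(167)=207890420102, p(168)=228204732751, p(169)=250438925115, p(170)=274768617130, p(171)=301384802048, p(172)=330495499613, p(173)=362326859895, p(174)=397125074750, p(175)=435157697830, p(176)=476715857290, p(177)=522115831195, p(178)=571701605655, p(179)=625846753120, p(180)=684957390936, p(181)=749474411781, p(182)=819876908323, p(183)=896684817527, p(184)=980462880430, p(185)=1071823774337, p(186)=1171432692373, p(187)=1280011042268, p(188)=1398341745571, p(189)=1527273599625.
Final step: p(190) = p(189) + p(188) - p(185) - p(183) + p(178) + p(175) - p(168) - p(164) + p(155) + p(150) - p(139) - p(133) + p(120) + p(113) - p(98) - p(90) + p(73) + p(64) - p(45) - p(35) + p(14) + p(3)
= 1527273599625 + 1398341745571 - 1071823774337 - 896684817527 + 571701605655 + 435157697830 - 228204732751 - 156919475295 + 66493182097 + 40853235313 - 13610949895 - 7346629512 + 1844349560 + 851376628 - 150198136 - 56634173 + 6185689 + 1741630 - 89134 - 14883 + 135 + 3
= 1667727404093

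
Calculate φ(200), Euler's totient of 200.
80

200 = 2^3 × 5^2
φ(n) = n × ∏(1 - 1/p) for each prime p dividing n
φ(200) = 200 × (1 - 1/2) × (1 - 1/5) = 80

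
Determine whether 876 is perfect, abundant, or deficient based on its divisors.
abundant

Proper divisors of 876: sum = 1 + 2 + 3 + 4 + 6 + 12 + 73 + 146 + 219 + 292 + 438 = 1196
Since 1196 > 876, 876 is abundant.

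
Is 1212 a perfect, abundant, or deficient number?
abundant

Proper divisors of 1212: sum = 1 + 2 + 3 + 4 + 6 + 12 + 101 + 202 + 303 + 404 + 606 = 1644
Since 1644 > 1212, 1212 is abundant.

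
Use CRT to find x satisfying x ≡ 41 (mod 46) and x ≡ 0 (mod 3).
87

Using Chinese Remainder Theorem:
M = 46 × 3 = 138
M1 = 3, M2 = 46
y1 = 3^(-1) mod 46 = 31
y2 = 46^(-1) mod 3 = 1
x = (41×3×31 + 0×46×1) mod 138 = 87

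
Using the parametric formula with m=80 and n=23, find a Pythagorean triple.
(5871, 3680, 6929)

Euclid's formula: a = m² - n², b = 2mn, c = m² + n²
m = 80, n = 23
a = 80² - 23² = 6400 - 529 = 5871
b = 2 × 80 × 23 = 3680
c = 80² + 23² = 6400 + 529 = 6929
Verification: 5871² + 3680² = 34468641 + 13542400 = 48011041 = 6929² ✓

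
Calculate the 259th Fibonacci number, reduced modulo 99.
23

Matrix identity: Q^n = [[F_(n+1), F_n], [F_n, F_(n-1)]] with Q = [[1,1],[1,0]].
n = 259 = 100000011₂. Square-and-multiply, entries mod 99:
Q^1 = [[1,1],[1,0]]
Q^2 = (Q^1)² = [[2,1],[1,1]]
Q^4 = (Q^2)² = [[5,3],[3,2]]
Q^8 = (Q^4)² = [[34,21],[21,13]]
Q^16 = (Q^8)² = [[13,96],[96,16]]
Q^32 = (Q^16)² = [[79,12],[12,67]]
Q^64 = (Q^32)² = [[49,69],[69,79]]
Q^129 = (Q^64)²·Q = [[55,34],[34,21]]
Q^259 = (Q^129)²·Q = [[33,23],[23,10]]
F_259 mod 99 = Q^259[0][1] = 23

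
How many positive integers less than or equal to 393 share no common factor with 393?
260

393 = 3 × 131
φ(n) = n × ∏(1 - 1/p) for each prime p dividing n
φ(393) = 393 × (1 - 1/3) × (1 - 1/131) = 260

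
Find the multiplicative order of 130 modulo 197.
196

197 is prime, so ord(130) divides φ(197) = 196.
Divisors of 196: 1, 2, 4, 7, 14, 28, 49, 98, 196.
Repeated squaring: 130^1 ≡ 130, 130^2 ≡ 155, 130^4 ≡ 188, 130^8 ≡ 81, 130^16 ≡ 60, 130^32 ≡ 54, 130^64 ≡ 158, 130^128 ≡ 142 (mod 197).
Test 130^d mod 197 for each divisor d in increasing order:
130^1 ≡ 130
130^2 ≡ 155
130^4 ≡ 188
130^7 = 130^4·130^2·130^1 ≡ 87
130^14 = 130^8·130^4·130^2 ≡ 83
130^28 = 130^16·130^8·130^4 ≡ 191
130^49 = 130^32·130^16·130^1 ≡ 14
130^98 = 130^64·130^32·130^2 ≡ 196
130^196 = 130^128·130^64·130^4 ≡ 1  ← first divisor giving 1
The order is 196.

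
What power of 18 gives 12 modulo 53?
5

Baby-step giant-step with step n = ⌈√53⌉ = 8.
Baby steps 18^j mod 53 (j:value) for j=0..7: 0:1, 1:18, 2:6, 3:2, 4:36, 5:12, 6:4, 7:19.
h = 12 is already in the table at j=5, so x = 5.
Check: 18^5 ≡ 12 (mod 53).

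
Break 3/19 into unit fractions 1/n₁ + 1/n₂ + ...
1/7 + 1/67 + 1/8911

Greedy algorithm:
3/19: ceiling(19/3) = 7, use 1/7
2/133: ceiling(133/2) = 67, use 1/67
1/8911: ceiling(8911/1) = 8911, use 1/8911
Result: 3/19 = 1/7 + 1/67 + 1/8911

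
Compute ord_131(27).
65

131 is prime, so ord(27) divides φ(131) = 130.
Divisors of 130: 1, 2, 5, 10, 13, 26, 65, 130.
Repeated squaring: 27^1 ≡ 27, 27^2 ≡ 74, 27^4 ≡ 105, 27^8 ≡ 21, 27^16 ≡ 48, 27^32 ≡ 77, 27^64 ≡ 34, 27^128 ≡ 108 (mod 131).
Test 27^d mod 131 for each divisor d in increasing order:
27^1 ≡ 27
27^2 ≡ 74
27^5 = 27^4·27^1 ≡ 84
27^10 = 27^8·27^2 ≡ 113
27^13 = 27^8·27^4·27^1 ≡ 61
27^26 = 27^16·27^8·27^2 ≡ 53
27^65 = 27^64·27^1 ≡ 1  ← first divisor giving 1
The order is 65.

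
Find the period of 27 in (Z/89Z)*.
88

89 is prime, so ord(27) divides φ(89) = 88.
Divisors of 88: 1, 2, 4, 8, 11, 22, 44, 88.
Repeated squaring: 27^1 ≡ 27, 27^2 ≡ 17, 27^4 ≡ 22, 27^8 ≡ 39, 27^16 ≡ 8, 27^32 ≡ 64, 27^64 ≡ 2 (mod 89).
Test 27^d mod 89 for each divisor d in increasing order:
27^1 ≡ 27
27^2 ≡ 17
27^4 ≡ 22
27^8 ≡ 39
27^11 = 27^8·27^2·27^1 ≡ 12
27^22 = 27^16·27^4·27^2 ≡ 55
27^44 = 27^32·27^8·27^4 ≡ 88
27^88 = 27^64·27^16·27^8 ≡ 1  ← first divisor giving 1
The order is 88.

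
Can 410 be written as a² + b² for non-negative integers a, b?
7² + 19² (a=7, b=19)

Factorization: 410 = 2 × 5 × 41
By Fermat: n is sum of two squares iff every prime p ≡ 3 (mod 4) appears to even power.
All primes ≡ 3 (mod 4) appear to even power.
Search a = 0, 1, 2, … for 410 - a² a perfect square: first hit at a = 7: 410 - 49 = 361 = 19².
410 = 7² + 19² = 49 + 361 ✓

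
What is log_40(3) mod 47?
38

Baby-step giant-step with step n = ⌈√47⌉ = 7.
Baby steps 40^j mod 47 (j:value) for j=0..6: 0:1, 1:40, 2:2, 3:33, 4:4, 5:19, 6:8.
Giant-step multiplier: 40^(-7) ≡ 40^(46-7) = 40^39 ≡ 26 (mod 47).
Giant steps γ_i = 3·26^i mod 47: γ_0=3, γ_1=31, γ_2=7, γ_3=41, γ_4=32, γ_5=33 (in table at j=3).
x = i·n + j = 5·7 + 3 = 38.
Check: 40^38 ≡ 3 (mod 47).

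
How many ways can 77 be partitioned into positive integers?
10619863

p(n) counts ways to write n as a sum of positive integers (order ignored).
Euler's pentagonal recurrence: p(k) = p(k-1) + p(k-2) - p(k-5) - p(k-7) + p(k-12) + p(k-15) - ... (offsets j(3j∓1)/2, signs ++--, p(0)=1, p(<0)=0).
DP table for k = 0..76: p(0)=1, p(1)=1, p(2)=2, p(3)=3, p(4)=5, p(5)=7, p(6)=11, p(7)=15, p(8)=22, p(9)=30, p(10)=42, p(11)=56, p(12)=77, p(13)=101, p(14)=135, p(15)=176, p(16)=231, p(17)=297, p(18)=385, p(19)=490, p(20)=627, p(21)=792, p(22)=1002, p(23)=1255, p(24)=1575, p(25)=1958, p(26)=2436, p(27)=3010, p(28)=3718, p(29)=4565, p(30)=5604, p(31)=6842, p(32)=8349, p(33)=10143, p(34)=12310, p(35)=14883, p(36)=17977, p(37)=21637, p(38)=26015, p(39)=31185, p(40)=37338, p(41)=44583, p(42)=53174, p(43)=63261, p(44)=75175, p(45)=89134, p(46)=105558, p(47)=124754, p(48)=147273, p(49)=173525, p(50)=204226, p(51)=239943, p(52)=281589, p(53)=329931, p(54)=386155, p(55)=451276, p(56)=526823, p(57)=614154, p(58)=715220, p(59)=831820, p(60)=966467, p(61)=1121505, p(62)=1300156, p(63)=1505499, p(64)=1741630, p(65)=2012558, p(66)=2323520, p(67)=2679689, p(68)=3087735, p(69)=3554345, p(70)=4087968, p(71)=4697205, p(72)=5392783, p(73)=6185689, p(74)=7089500, p(75)=8118264, p(76)=9289091.
Final step: p(77) = p(76) + p(75) - p(72) - p(70) + p(65) + p(62) - p(55) - p(51) + p(42) + p(37) - p(26) - p(20) + p(7) + p(0)
= 9289091 + 8118264 - 5392783 - 4087968 + 2012558 + 1300156 - 451276 - 239943 + 53174 + 21637 - 2436 - 627 + 15 + 1
= 10619863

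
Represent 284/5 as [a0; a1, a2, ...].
[56; 1, 4]

Euclidean algorithm steps:
284 = 56 × 5 + 4
5 = 1 × 4 + 1
4 = 4 × 1 + 0
Continued fraction: [56; 1, 4]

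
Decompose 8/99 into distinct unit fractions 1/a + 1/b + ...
1/13 + 1/258 + 1/110682

Greedy algorithm:
8/99: ceiling(99/8) = 13, use 1/13
5/1287: ceiling(1287/5) = 258, use 1/258
1/110682: ceiling(110682/1) = 110682, use 1/110682
Result: 8/99 = 1/13 + 1/258 + 1/110682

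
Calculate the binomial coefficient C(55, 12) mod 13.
0

Using Lucas' theorem:
Write n=55 and k=12 in base 13:
n in base 13: [4, 3]
k in base 13: [0, 12]
C(55,12) mod 13 = ∏ C(n_i, k_i) mod 13
Digit binomials (mod 13): C(4,0) = 1; C(3,12) = 0 (k_i > n_i)
Product: 1 × 0 = 0 ≡ 0 (mod 13)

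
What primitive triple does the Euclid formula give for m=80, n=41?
(4719, 6560, 8081)

Euclid's formula: a = m² - n², b = 2mn, c = m² + n²
m = 80, n = 41
a = 80² - 41² = 6400 - 1681 = 4719
b = 2 × 80 × 41 = 6560
c = 80² + 41² = 6400 + 1681 = 8081
Verification: 4719² + 6560² = 22268961 + 43033600 = 65302561 = 8081² ✓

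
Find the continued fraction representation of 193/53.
[3; 1, 1, 1, 3, 1, 3]

Euclidean algorithm steps:
193 = 3 × 53 + 34
53 = 1 × 34 + 19
34 = 1 × 19 + 15
19 = 1 × 15 + 4
15 = 3 × 4 + 3
4 = 1 × 3 + 1
3 = 3 × 1 + 0
Continued fraction: [3; 1, 1, 1, 3, 1, 3]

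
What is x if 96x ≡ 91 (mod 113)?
x ≡ 101 (mod 113)

gcd(96, 113) = 1, which divides 91, so solutions exist.
Find 96^(-1) mod 113 by the extended Euclidean algorithm:
113 = 1 × 96 + 17  ⟹  17 = (1)·113 + (-1)·96
96 = 5 × 17 + 11  ⟹  11 = (-5)·113 + (6)·96
17 = 1 × 11 + 6  ⟹  6 = (6)·113 + (-7)·96
11 = 1 × 6 + 5  ⟹  5 = (-11)·113 + (13)·96
6 = 1 × 5 + 1  ⟹  1 = (17)·113 + (-20)·96
So (-20)·96 ≡ 1 (mod 113), i.e. 96^(-1) ≡ -20 ≡ 93 (mod 113).
x ≡ 93 × 91 = 8463 ≡ 101 (mod 113).
Check: 96 × 101 = 9696 ≡ 91 (mod 113).
Unique solution: x ≡ 101 (mod 113)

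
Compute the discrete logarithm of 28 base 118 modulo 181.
161

Baby-step giant-step with step n = ⌈√181⌉ = 14.
Baby steps 118^j mod 181 (j:value) for j=0..13: 0:1, 1:118, 2:168, 3:95, 4:169, 5:32, 6:156, 7:127, 8:144, 9:159, 10:119, 11:105, 12:82, 13:83.
Giant-step multiplier: 118^(-14) ≡ 118^(180-14) = 118^166 ≡ 172 (mod 181).
Giant steps γ_i = 28·172^i mod 181: γ_0=28, γ_1=110, γ_2=96, γ_3=41, γ_4=174, γ_5=63, γ_6=157, γ_7=35, γ_8=47, γ_9=120, γ_10=6, γ_11=127 (in table at j=7).
x = i·n + j = 11·14 + 7 = 161.
Check: 118^161 ≡ 28 (mod 181).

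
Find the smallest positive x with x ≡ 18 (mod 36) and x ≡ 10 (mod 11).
54

Using Chinese Remainder Theorem:
M = 36 × 11 = 396
M1 = 11, M2 = 36
y1 = 11^(-1) mod 36 = 23
y2 = 36^(-1) mod 11 = 4
x = (18×11×23 + 10×36×4) mod 396 = 54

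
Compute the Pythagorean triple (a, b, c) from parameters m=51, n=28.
(1817, 2856, 3385)

Euclid's formula: a = m² - n², b = 2mn, c = m² + n²
m = 51, n = 28
a = 51² - 28² = 2601 - 784 = 1817
b = 2 × 51 × 28 = 2856
c = 51² + 28² = 2601 + 784 = 3385
Verification: 1817² + 2856² = 3301489 + 8156736 = 11458225 = 3385² ✓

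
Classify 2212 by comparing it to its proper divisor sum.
abundant

Proper divisors of 2212: sum = 1 + 2 + 4 + 7 + 14 + 28 + 79 + 158 + 316 + 553 + 1106 = 2268
Since 2268 > 2212, 2212 is abundant.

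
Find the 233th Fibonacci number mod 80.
13

Matrix identity: Q^n = [[F_(n+1), F_n], [F_n, F_(n-1)]] with Q = [[1,1],[1,0]].
n = 233 = 11101001₂. Square-and-multiply, entries mod 80:
Q^1 = [[1,1],[1,0]]
Q^3 = (Q^1)²·Q = [[3,2],[2,1]]
Q^7 = (Q^3)²·Q = [[21,13],[13,8]]
Q^14 = (Q^7)² = [[50,57],[57,73]]
Q^29 = (Q^14)²·Q = [[40,69],[69,51]]
Q^58 = (Q^29)² = [[41,39],[39,2]]
Q^116 = (Q^58)² = [[2,77],[77,5]]
Q^233 = (Q^116)²·Q = [[72,13],[13,59]]
F_233 mod 80 = Q^233[0][1] = 13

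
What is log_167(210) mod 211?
105

Baby-step giant-step with step n = ⌈√211⌉ = 15.
Baby steps 167^j mod 211 (j:value) for j=0..14: 0:1, 1:167, 2:37, 3:60, 4:103, 5:110, 6:13, 7:61, 8:59, 9:147, 10:73, 11:164, 12:169, 13:160, 14:134.
Giant-step multiplier: 167^(-15) ≡ 167^(210-15) = 167^195 ≡ 88 (mod 211).
Giant steps γ_i = 210·88^i mod 211: γ_0=210, γ_1=123, γ_2=63, γ_3=58, γ_4=40, γ_5=144, γ_6=12, γ_7=1 (in table at j=0).
x = i·n + j = 7·15 + 0 = 105.
Check: 167^105 ≡ 210 (mod 211).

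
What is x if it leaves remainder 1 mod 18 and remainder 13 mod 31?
199

Using Chinese Remainder Theorem:
M = 18 × 31 = 558
M1 = 31, M2 = 18
y1 = 31^(-1) mod 18 = 7
y2 = 18^(-1) mod 31 = 19
x = (1×31×7 + 13×18×19) mod 558 = 199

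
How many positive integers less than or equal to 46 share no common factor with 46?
22

46 = 2 × 23
φ(n) = n × ∏(1 - 1/p) for each prime p dividing n
φ(46) = 46 × (1 - 1/2) × (1 - 1/23) = 22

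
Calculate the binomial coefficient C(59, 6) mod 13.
7

Using Lucas' theorem:
Write n=59 and k=6 in base 13:
n in base 13: [4, 7]
k in base 13: [0, 6]
C(59,6) mod 13 = ∏ C(n_i, k_i) mod 13
Digit binomials (mod 13): C(4,0) = 1; C(7,6) = 7
Product: 1 × 7 = 7 ≡ 7 (mod 13)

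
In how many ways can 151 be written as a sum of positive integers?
45060624582

p(n) counts ways to write n as a sum of positive integers (order ignored).
Euler's pentagonal recurrence: p(k) = p(k-1) + p(k-2) - p(k-5) - p(k-7) + p(k-12) + p(k-15) - ... (offsets j(3j∓1)/2, signs ++--, p(0)=1, p(<0)=0).
DP table for k = 0..150: p(0)=1, p(1)=1, p(2)=2, p(3)=3, p(4)=5, p(5)=7, p(6)=11, p(7)=15, p(8)=22, p(9)=30, p(10)=42, p(11)=56, p(12)=77, p(13)=101, p(14)=135, p(15)=176, p(16)=231, p(17)=297, p(18)=385, p(19)=490, p(20)=627, p(21)=792, p(22)=1002, p(23)=1255, p(24)=1575, p(25)=1958, p(26)=2436, p(27)=3010, p(28)=3718, p(29)=4565, p(30)=5604, p(31)=6842, p(32)=8349, p(33)=10143, p(34)=12310, p(35)=14883, p(36)=17977, p(37)=21637, p(38)=26015, p(39)=31185, p(40)=37338, p(41)=44583, p(42)=53174, p(43)=63261, p(44)=75175, p(45)=89134, p(46)=105558, p(47)=124754, p(48)=147273, p(49)=173525, p(50)=204226, p(51)=239943, p(52)=281589, p(53)=329931, p(54)=386155, p(55)=451276, p(56)=526823, p(57)=614154, p(58)=715220, p(59)=831820, p(60)=966467, p(61)=1121505, p(62)=1300156, p(63)=1505499, p(64)=1741630, p(65)=2012558, p(66)=2323520, p(67)=2679689, p(68)=3087735, p(69)=3554345, p(70)=4087968, p(71)=4697205, p(72)=5392783, p(73)=6185689, p(74)=7089500, p(75)=8118264, p(76)=9289091, p(77)=10619863, p(78)=12132164, p(79)=13848650, p(80)=15796476, p(81)=18004327, p(82)=20506255, p(83)=23338469, p(84)=26543660, p(85)=30167357, p(86)=34262962, p(87)=38887673, p(88)=44108109, p(89)=49995925, p(90)=56634173, p(91)=64112359, p(92)=72533807, p(93)=82010177, p(94)=92669720, p(95)=104651419, p(96)=118114304, p(97)=133230930, p(98)=150198136, p(99)=169229875, p(100)=190569292, p(101)=214481126, p(102)=241265379, p(103)=271248950, p(104)=304801365, p(105)=342325709, p(106)=384276336, p(107)=431149389, p(108)=483502844, p(109)=541946240, p(110)=607163746, p(111)=679903203, p(112)=761002156, p(113)=851376628, p(114)=952050665, p(115)=1064144451, p(116)=1188908248, p(117)=1327710076, p(118)=1482074143, p(119)=1653668665, p(120)=1844349560, p(121)=2056148051, p(122)=2291320912, p(123)=2552338241, p(124)=2841940500, p(125)=3163127352, p(126)=3519222692, p(127)=3913864295, p(128)=4351078600, p(129)=4835271870, p(130)=5371315400, p(131)=5964539504, p(132)=6620830889, p(133)=7346629512, p(134)=8149040695, p(135)=9035836076, p(136)=10015581680, p(137)=11097645016, p(138)=12292341831, p(139)=13610949895, p(140)=15065878135, p(141)=16670689208, p(142)=18440293320, p(143)=20390982757, p(144)=22540654445, p(145)=24908858009, p(146)=27517052599, p(147)=30388671978, p(148)=33549419497, p(149)=37027355200, p(150)=40853235313.
Final step: p(151) = p(150) + p(149) - p(146) - p(144) + p(139) + p(136) - p(129) - p(125) + p(116) + p(111) - p(100) - p(94) + p(81) + p(74) - p(59) - p(51) + p(34) + p(25) - p(6)
= 40853235313 + 37027355200 - 27517052599 - 22540654445 + 13610949895 + 10015581680 - 4835271870 - 3163127352 + 1188908248 + 679903203 - 190569292 - 92669720 + 18004327 + 7089500 - 831820 - 239943 + 12310 + 1958 - 11
= 45060624582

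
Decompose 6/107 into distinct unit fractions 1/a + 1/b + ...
1/18 + 1/1926

Greedy algorithm:
6/107: ceiling(107/6) = 18, use 1/18
1/1926: ceiling(1926/1) = 1926, use 1/1926
Result: 6/107 = 1/18 + 1/1926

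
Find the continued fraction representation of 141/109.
[1; 3, 2, 2, 6]

Euclidean algorithm steps:
141 = 1 × 109 + 32
109 = 3 × 32 + 13
32 = 2 × 13 + 6
13 = 2 × 6 + 1
6 = 6 × 1 + 0
Continued fraction: [1; 3, 2, 2, 6]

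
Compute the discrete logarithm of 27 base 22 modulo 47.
30

Baby-step giant-step with step n = ⌈√47⌉ = 7.
Baby steps 22^j mod 47 (j:value) for j=0..6: 0:1, 1:22, 2:14, 3:26, 4:8, 5:35, 6:18.
Giant-step multiplier: 22^(-7) ≡ 22^(46-7) = 22^39 ≡ 40 (mod 47).
Giant steps γ_i = 27·40^i mod 47: γ_0=27, γ_1=46, γ_2=7, γ_3=45, γ_4=14 (in table at j=2).
x = i·n + j = 4·7 + 2 = 30.
Check: 22^30 ≡ 27 (mod 47).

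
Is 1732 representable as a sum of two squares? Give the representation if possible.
24² + 34² (a=24, b=34)

Factorization: 1732 = 2^2 × 433
By Fermat: n is sum of two squares iff every prime p ≡ 3 (mod 4) appears to even power.
All primes ≡ 3 (mod 4) appear to even power.
Search a = 0, 1, 2, … for 1732 - a² a perfect square: first hit at a = 24: 1732 - 576 = 1156 = 34².
1732 = 24² + 34² = 576 + 1156 ✓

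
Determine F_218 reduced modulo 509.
145

Matrix identity: Q^n = [[F_(n+1), F_n], [F_n, F_(n-1)]] with Q = [[1,1],[1,0]].
n = 218 = 11011010₂. Square-and-multiply, entries mod 509:
Q^1 = [[1,1],[1,0]]
Q^3 = (Q^1)²·Q = [[3,2],[2,1]]
Q^6 = (Q^3)² = [[13,8],[8,5]]
Q^13 = (Q^6)²·Q = [[377,233],[233,144]]
Q^27 = (Q^13)²·Q = [[195,453],[453,251]]
Q^54 = (Q^27)² = [[441,474],[474,476]]
Q^109 = (Q^54)²·Q = [[222,250],[250,481]]
Q^218 = (Q^109)² = [[313,145],[145,168]]
F_218 mod 509 = Q^218[0][1] = 145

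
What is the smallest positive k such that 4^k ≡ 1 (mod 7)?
3

7 is prime, so ord(4) divides φ(7) = 6.
Divisors of 6: 1, 2, 3, 6.
Repeated squaring: 4^1 ≡ 4, 4^2 ≡ 2, 4^4 ≡ 4 (mod 7).
Test 4^d mod 7 for each divisor d in increasing order:
4^1 ≡ 4
4^2 ≡ 2
4^3 = 4^2·4^1 ≡ 1  ← first divisor giving 1
The order is 3.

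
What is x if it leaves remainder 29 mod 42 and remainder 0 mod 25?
575

Using Chinese Remainder Theorem:
M = 42 × 25 = 1050
M1 = 25, M2 = 42
y1 = 25^(-1) mod 42 = 37
y2 = 42^(-1) mod 25 = 3
x = (29×25×37 + 0×42×3) mod 1050 = 575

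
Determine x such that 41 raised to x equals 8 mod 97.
78

Baby-step giant-step with step n = ⌈√97⌉ = 10.
Baby steps 41^j mod 97 (j:value) for j=0..9: 0:1, 1:41, 2:32, 3:51, 4:54, 5:80, 6:79, 7:38, 8:6, 9:52.
Giant-step multiplier: 41^(-10) ≡ 41^(96-10) = 41^86 ≡ 48 (mod 97).
Giant steps γ_i = 8·48^i mod 97: γ_0=8, γ_1=93, γ_2=2, γ_3=96, γ_4=49, γ_5=24, γ_6=85, γ_7=6 (in table at j=8).
x = i·n + j = 7·10 + 8 = 78.
Check: 41^78 ≡ 8 (mod 97).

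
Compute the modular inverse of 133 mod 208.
61

gcd(133, 208) = 1, so the inverse exists.
Extended Euclidean algorithm on (208, 133):
208 = 1 × 133 + 75  ⟹  75 = (1)·208 + (-1)·133
133 = 1 × 75 + 58  ⟹  58 = (-1)·208 + (2)·133
75 = 1 × 58 + 17  ⟹  17 = (2)·208 + (-3)·133
58 = 3 × 17 + 7  ⟹  7 = (-7)·208 + (11)·133
17 = 2 × 7 + 3  ⟹  3 = (16)·208 + (-25)·133
7 = 2 × 3 + 1  ⟹  1 = (-39)·208 + (61)·133
So (61)·133 ≡ 1 (mod 208), i.e. 133^(-1) ≡ 61 (mod 208).
Check: 133 × 61 = 8113 ≡ 1 (mod 208)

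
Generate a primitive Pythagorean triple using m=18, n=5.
(299, 180, 349)

Euclid's formula: a = m² - n², b = 2mn, c = m² + n²
m = 18, n = 5
a = 18² - 5² = 324 - 25 = 299
b = 2 × 18 × 5 = 180
c = 18² + 5² = 324 + 25 = 349
Verification: 299² + 180² = 89401 + 32400 = 121801 = 349² ✓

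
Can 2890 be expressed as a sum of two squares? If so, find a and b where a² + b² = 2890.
9² + 53² (a=9, b=53)

Factorization: 2890 = 2 × 5 × 17^2
By Fermat: n is sum of two squares iff every prime p ≡ 3 (mod 4) appears to even power.
All primes ≡ 3 (mod 4) appear to even power.
Search a = 0, 1, 2, … for 2890 - a² a perfect square: first hit at a = 9: 2890 - 81 = 2809 = 53².
2890 = 9² + 53² = 81 + 2809 ✓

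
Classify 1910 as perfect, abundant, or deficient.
deficient

Proper divisors of 1910: sum = 1 + 2 + 5 + 10 + 191 + 382 + 955 = 1546
Since 1546 < 1910, 1910 is deficient.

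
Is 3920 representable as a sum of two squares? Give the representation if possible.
28² + 56² (a=28, b=56)

Factorization: 3920 = 2^4 × 5 × 7^2
By Fermat: n is sum of two squares iff every prime p ≡ 3 (mod 4) appears to even power.
All primes ≡ 3 (mod 4) appear to even power.
Search a = 0, 1, 2, … for 3920 - a² a perfect square: first hit at a = 28: 3920 - 784 = 3136 = 56².
3920 = 28² + 56² = 784 + 3136 ✓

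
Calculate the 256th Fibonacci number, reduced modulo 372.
243

Matrix identity: Q^n = [[F_(n+1), F_n], [F_n, F_(n-1)]] with Q = [[1,1],[1,0]].
n = 256 = 100000000₂. Square-and-multiply, entries mod 372:
Q^1 = [[1,1],[1,0]]
Q^2 = (Q^1)² = [[2,1],[1,1]]
Q^4 = (Q^2)² = [[5,3],[3,2]]
Q^8 = (Q^4)² = [[34,21],[21,13]]
Q^16 = (Q^8)² = [[109,243],[243,238]]
Q^32 = (Q^16)² = [[250,249],[249,1]]
Q^64 = (Q^32)² = [[253,3],[3,250]]
Q^128 = (Q^64)² = [[34,21],[21,13]]
Q^256 = (Q^128)² = [[109,243],[243,238]]
F_256 mod 372 = Q^256[0][1] = 243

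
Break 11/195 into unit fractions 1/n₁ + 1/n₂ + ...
1/18 + 1/1170

Greedy algorithm:
11/195: ceiling(195/11) = 18, use 1/18
1/1170: ceiling(1170/1) = 1170, use 1/1170
Result: 11/195 = 1/18 + 1/1170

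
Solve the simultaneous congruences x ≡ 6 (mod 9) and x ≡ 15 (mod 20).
15

Using Chinese Remainder Theorem:
M = 9 × 20 = 180
M1 = 20, M2 = 9
y1 = 20^(-1) mod 9 = 5
y2 = 9^(-1) mod 20 = 9
x = (6×20×5 + 15×9×9) mod 180 = 15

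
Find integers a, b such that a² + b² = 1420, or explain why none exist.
Not possible

Factorization: 1420 = 2^2 × 5 × 71
By Fermat: n is sum of two squares iff every prime p ≡ 3 (mod 4) appears to even power.
Prime(s) ≡ 3 (mod 4) with odd exponent: [(71, 1)]
Therefore 1420 cannot be expressed as a² + b².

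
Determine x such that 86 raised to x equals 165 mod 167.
99

Baby-step giant-step with step n = ⌈√167⌉ = 13.
Baby steps 86^j mod 167 (j:value) for j=0..12: 0:1, 1:86, 2:48, 3:120, 4:133, 5:82, 6:38, 7:95, 8:154, 9:51, 10:44, 11:110, 12:108.
Giant-step multiplier: 86^(-13) ≡ 86^(166-13) = 86^153 ≡ 60 (mod 167).
Giant steps γ_i = 165·60^i mod 167: γ_0=165, γ_1=47, γ_2=148, γ_3=29, γ_4=70, γ_5=25, γ_6=164, γ_7=154 (in table at j=8).
x = i·n + j = 7·13 + 8 = 99.
Check: 86^99 ≡ 165 (mod 167).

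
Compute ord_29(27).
28

29 is prime, so ord(27) divides φ(29) = 28.
Divisors of 28: 1, 2, 4, 7, 14, 28.
Repeated squaring: 27^1 ≡ 27, 27^2 ≡ 4, 27^4 ≡ 16, 27^8 ≡ 24, 27^16 ≡ 25 (mod 29).
Test 27^d mod 29 for each divisor d in increasing order:
27^1 ≡ 27
27^2 ≡ 4
27^4 ≡ 16
27^7 = 27^4·27^2·27^1 ≡ 17
27^14 = 27^8·27^4·27^2 ≡ 28
27^28 = 27^16·27^8·27^4 ≡ 1  ← first divisor giving 1
The order is 28.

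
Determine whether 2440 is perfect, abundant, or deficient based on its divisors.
abundant

Proper divisors of 2440: sum = 1 + 2 + 4 + 5 + 8 + 10 + 20 + 40 + 61 + 122 + 244 + 305 + 488 + 610 + 1220 = 3140
Since 3140 > 2440, 2440 is abundant.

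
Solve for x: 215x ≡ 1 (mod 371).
283

gcd(215, 371) = 1, so the inverse exists.
Extended Euclidean algorithm on (371, 215):
371 = 1 × 215 + 156  ⟹  156 = (1)·371 + (-1)·215
215 = 1 × 156 + 59  ⟹  59 = (-1)·371 + (2)·215
156 = 2 × 59 + 38  ⟹  38 = (3)·371 + (-5)·215
59 = 1 × 38 + 21  ⟹  21 = (-4)·371 + (7)·215
38 = 1 × 21 + 17  ⟹  17 = (7)·371 + (-12)·215
21 = 1 × 17 + 4  ⟹  4 = (-11)·371 + (19)·215
17 = 4 × 4 + 1  ⟹  1 = (51)·371 + (-88)·215
So (-88)·215 ≡ 1 (mod 371), i.e. 215^(-1) ≡ -88 ≡ 283 (mod 371).
Check: 215 × 283 = 60845 ≡ 1 (mod 371)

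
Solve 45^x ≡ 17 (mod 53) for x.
38

Baby-step giant-step with step n = ⌈√53⌉ = 8.
Baby steps 45^j mod 53 (j:value) for j=0..7: 0:1, 1:45, 2:11, 3:18, 4:15, 5:39, 6:6, 7:5.
Giant-step multiplier: 45^(-8) ≡ 45^(52-8) = 45^44 ≡ 49 (mod 53).
Giant steps γ_i = 17·49^i mod 53: γ_0=17, γ_1=38, γ_2=7, γ_3=25, γ_4=6 (in table at j=6).
x = i·n + j = 4·8 + 6 = 38.
Check: 45^38 ≡ 17 (mod 53).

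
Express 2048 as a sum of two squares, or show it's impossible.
32² + 32² (a=32, b=32)

Factorization: 2048 = 2^11
By Fermat: n is sum of two squares iff every prime p ≡ 3 (mod 4) appears to even power.
All primes ≡ 3 (mod 4) appear to even power.
Search a = 0, 1, 2, … for 2048 - a² a perfect square: first hit at a = 32: 2048 - 1024 = 1024 = 32².
2048 = 32² + 32² = 1024 + 1024 ✓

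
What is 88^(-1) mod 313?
281

gcd(88, 313) = 1, so the inverse exists.
Extended Euclidean algorithm on (313, 88):
313 = 3 × 88 + 49  ⟹  49 = (1)·313 + (-3)·88
88 = 1 × 49 + 39  ⟹  39 = (-1)·313 + (4)·88
49 = 1 × 39 + 10  ⟹  10 = (2)·313 + (-7)·88
39 = 3 × 10 + 9  ⟹  9 = (-7)·313 + (25)·88
10 = 1 × 9 + 1  ⟹  1 = (9)·313 + (-32)·88
So (-32)·88 ≡ 1 (mod 313), i.e. 88^(-1) ≡ -32 ≡ 281 (mod 313).
Check: 88 × 281 = 24728 ≡ 1 (mod 313)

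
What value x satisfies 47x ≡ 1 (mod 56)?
31

gcd(47, 56) = 1, so the inverse exists.
Extended Euclidean algorithm on (56, 47):
56 = 1 × 47 + 9  ⟹  9 = (1)·56 + (-1)·47
47 = 5 × 9 + 2  ⟹  2 = (-5)·56 + (6)·47
9 = 4 × 2 + 1  ⟹  1 = (21)·56 + (-25)·47
So (-25)·47 ≡ 1 (mod 56), i.e. 47^(-1) ≡ -25 ≡ 31 (mod 56).
Check: 47 × 31 = 1457 ≡ 1 (mod 56)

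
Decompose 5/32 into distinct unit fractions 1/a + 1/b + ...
1/7 + 1/75 + 1/16800

Greedy algorithm:
5/32: ceiling(32/5) = 7, use 1/7
3/224: ceiling(224/3) = 75, use 1/75
1/16800: ceiling(16800/1) = 16800, use 1/16800
Result: 5/32 = 1/7 + 1/75 + 1/16800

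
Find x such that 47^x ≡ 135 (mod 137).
90

Baby-step giant-step with step n = ⌈√137⌉ = 12.
Baby steps 47^j mod 137 (j:value) for j=0..11: 0:1, 1:47, 2:17, 3:114, 4:15, 5:20, 6:118, 7:66, 8:88, 9:26, 10:126, 11:31.
Giant-step multiplier: 47^(-12) ≡ 47^(136-12) = 47^124 ≡ 63 (mod 137).
Giant steps γ_i = 135·63^i mod 137: γ_0=135, γ_1=11, γ_2=8, γ_3=93, γ_4=105, γ_5=39, γ_6=128, γ_7=118 (in table at j=6).
x = i·n + j = 7·12 + 6 = 90.
Check: 47^90 ≡ 135 (mod 137).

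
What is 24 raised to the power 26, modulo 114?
42

Repeated squaring. Binary of 26 = 11010.
24^1 ≡ 24 (mod 114); 24^2 ≡ 6 (mod 114); 24^4 ≡ 36 (mod 114); 24^8 ≡ 42 (mod 114); 24^16 ≡ 54 (mod 114)
24^26 = 24^2 × 24^8 × 24^16 ≡ 42 (mod 114)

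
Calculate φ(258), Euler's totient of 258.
84

258 = 2 × 3 × 43
φ(n) = n × ∏(1 - 1/p) for each prime p dividing n
φ(258) = 258 × (1 - 1/2) × (1 - 1/3) × (1 - 1/43) = 84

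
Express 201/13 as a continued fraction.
[15; 2, 6]

Euclidean algorithm steps:
201 = 15 × 13 + 6
13 = 2 × 6 + 1
6 = 6 × 1 + 0
Continued fraction: [15; 2, 6]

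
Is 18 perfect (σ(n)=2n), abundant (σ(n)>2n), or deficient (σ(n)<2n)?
abundant

Proper divisors of 18: sum = 1 + 2 + 3 + 6 + 9 = 21
Since 21 > 18, 18 is abundant.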